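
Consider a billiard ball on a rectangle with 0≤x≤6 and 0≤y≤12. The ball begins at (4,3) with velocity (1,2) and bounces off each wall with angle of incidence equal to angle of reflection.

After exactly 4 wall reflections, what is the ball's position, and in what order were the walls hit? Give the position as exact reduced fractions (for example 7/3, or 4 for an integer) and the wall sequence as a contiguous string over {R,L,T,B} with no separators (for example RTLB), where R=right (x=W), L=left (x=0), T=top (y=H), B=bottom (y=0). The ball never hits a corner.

Final position: (5/2,0)
Wall sequence: RTLB

1. t=2 → R at (6,7); v=(-1,2)
2. t=5/2 → T at (7/2,12); v=(-1,-2)
3. t=7/2 → L at (0,5); v=(1,-2)
4. t=5/2 → B at (5/2,0); v=(1,2)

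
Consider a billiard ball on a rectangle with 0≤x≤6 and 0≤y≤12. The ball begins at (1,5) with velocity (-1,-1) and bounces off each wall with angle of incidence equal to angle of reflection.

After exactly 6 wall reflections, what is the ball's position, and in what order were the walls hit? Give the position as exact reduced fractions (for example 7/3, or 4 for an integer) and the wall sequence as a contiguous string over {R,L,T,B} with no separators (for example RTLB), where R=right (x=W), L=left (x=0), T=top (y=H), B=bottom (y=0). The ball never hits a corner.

Final position: (6,10)
Wall sequence: LBRLTR

1. t=1 → L at (0,4); v=(1,-1)
2. t=4 → B at (4,0); v=(1,1)
3. t=2 → R at (6,2); v=(-1,1)
4. t=6 → L at (0,8); v=(1,1)
5. t=4 → T at (4,12); v=(1,-1)
6. t=2 → R at (6,10); v=(-1,-1)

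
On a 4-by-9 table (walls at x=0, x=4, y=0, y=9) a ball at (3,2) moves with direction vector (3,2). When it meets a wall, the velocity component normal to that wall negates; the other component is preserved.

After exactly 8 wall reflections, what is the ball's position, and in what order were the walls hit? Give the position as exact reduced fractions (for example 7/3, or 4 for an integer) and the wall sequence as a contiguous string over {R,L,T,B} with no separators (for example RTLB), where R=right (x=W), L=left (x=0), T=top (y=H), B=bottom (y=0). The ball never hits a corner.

Final position: (3,0)
Wall sequence: RLRTLRLB

1. t=1/3 → R at (4,8/3); v=(-3,2)
2. t=4/3 → L at (0,16/3); v=(3,2)
3. t=4/3 → R at (4,8); v=(-3,2)
4. t=1/2 → T at (5/2,9); v=(-3,-2)
5. t=5/6 → L at (0,22/3); v=(3,-2)
6. t=4/3 → R at (4,14/3); v=(-3,-2)
7. t=4/3 → L at (0,2); v=(3,-2)
8. t=1 → B at (3,0); v=(3,2)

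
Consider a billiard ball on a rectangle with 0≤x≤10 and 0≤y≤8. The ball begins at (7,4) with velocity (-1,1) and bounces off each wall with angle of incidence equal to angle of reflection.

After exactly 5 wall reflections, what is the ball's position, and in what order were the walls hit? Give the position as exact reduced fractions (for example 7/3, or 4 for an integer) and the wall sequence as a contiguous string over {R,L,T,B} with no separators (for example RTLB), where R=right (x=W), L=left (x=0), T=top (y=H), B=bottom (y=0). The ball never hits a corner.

Final position: (7,8)
Wall sequence: TLBRT

1. t=4 → T at (3,8); v=(-1,-1)
2. t=3 → L at (0,5); v=(1,-1)
3. t=5 → B at (5,0); v=(1,1)
4. t=5 → R at (10,5); v=(-1,1)
5. t=3 → T at (7,8); v=(-1,-1)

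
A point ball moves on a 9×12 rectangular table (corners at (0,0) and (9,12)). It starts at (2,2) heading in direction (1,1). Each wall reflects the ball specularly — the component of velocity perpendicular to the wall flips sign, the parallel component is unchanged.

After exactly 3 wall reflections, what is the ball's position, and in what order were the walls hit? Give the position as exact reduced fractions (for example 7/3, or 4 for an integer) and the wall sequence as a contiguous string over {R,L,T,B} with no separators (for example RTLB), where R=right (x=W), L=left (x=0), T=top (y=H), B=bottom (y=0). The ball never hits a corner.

Final position: (0,6)
Wall sequence: RTL

1. t=7 → R at (9,9); v=(-1,1)
2. t=3 → T at (6,12); v=(-1,-1)
3. t=6 → L at (0,6); v=(1,-1)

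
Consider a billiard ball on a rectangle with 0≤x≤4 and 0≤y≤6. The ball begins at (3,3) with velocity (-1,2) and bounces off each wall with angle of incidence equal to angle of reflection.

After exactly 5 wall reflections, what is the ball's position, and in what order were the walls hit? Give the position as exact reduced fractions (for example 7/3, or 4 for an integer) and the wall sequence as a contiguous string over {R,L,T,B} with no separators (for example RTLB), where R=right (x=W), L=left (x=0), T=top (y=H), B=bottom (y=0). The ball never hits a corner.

Final position: (7/2,6)
Wall sequence: TLBRT

1. t=3/2 → T at (3/2,6); v=(-1,-2)
2. t=3/2 → L at (0,3); v=(1,-2)
3. t=3/2 → B at (3/2,0); v=(1,2)
4. t=5/2 → R at (4,5); v=(-1,2)
5. t=1/2 → T at (7/2,6); v=(-1,-2)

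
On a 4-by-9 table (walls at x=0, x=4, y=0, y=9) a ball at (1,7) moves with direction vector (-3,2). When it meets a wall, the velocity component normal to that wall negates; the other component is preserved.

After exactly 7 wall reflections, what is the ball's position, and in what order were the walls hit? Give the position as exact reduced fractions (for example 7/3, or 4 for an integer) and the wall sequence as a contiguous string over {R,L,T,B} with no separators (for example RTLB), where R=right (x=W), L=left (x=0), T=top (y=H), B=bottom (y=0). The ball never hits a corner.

Final position: (0,1/3)
Wall sequence: LTRLRBL

1. t=1/3 → L at (0,23/3); v=(3,2)
2. t=2/3 → T at (2,9); v=(3,-2)
3. t=2/3 → R at (4,23/3); v=(-3,-2)
4. t=4/3 → L at (0,5); v=(3,-2)
5. t=4/3 → R at (4,7/3); v=(-3,-2)
6. t=7/6 → B at (1/2,0); v=(-3,2)
7. t=1/6 → L at (0,1/3); v=(3,2)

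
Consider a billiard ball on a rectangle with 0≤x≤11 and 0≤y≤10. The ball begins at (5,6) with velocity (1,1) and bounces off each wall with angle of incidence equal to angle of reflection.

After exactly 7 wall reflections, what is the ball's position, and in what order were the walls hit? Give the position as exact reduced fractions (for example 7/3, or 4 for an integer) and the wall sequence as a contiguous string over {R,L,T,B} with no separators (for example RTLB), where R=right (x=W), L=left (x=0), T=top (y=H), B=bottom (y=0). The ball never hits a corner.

1. t=4 → T at (9,10); v=(1,-1)
2. t=2 → R at (11,8); v=(-1,-1)
3. t=8 → B at (3,0); v=(-1,1)
4. t=3 → L at (0,3); v=(1,1)
5. t=7 → T at (7,10); v=(1,-1)
6. t=4 → R at (11,6); v=(-1,-1)
7. t=6 → B at (5,0); v=(-1,1)

Final position: (5,0)
Wall sequence: TRBLTRB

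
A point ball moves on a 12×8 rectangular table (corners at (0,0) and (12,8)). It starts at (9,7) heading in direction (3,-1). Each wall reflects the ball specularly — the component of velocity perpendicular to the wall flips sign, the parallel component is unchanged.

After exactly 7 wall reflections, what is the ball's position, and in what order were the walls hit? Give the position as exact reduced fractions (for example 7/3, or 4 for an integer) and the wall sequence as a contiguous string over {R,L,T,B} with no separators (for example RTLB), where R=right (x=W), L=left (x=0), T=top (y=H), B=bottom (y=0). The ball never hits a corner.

1. t=1 → R at (12,6); v=(-3,-1)
2. t=4 → L at (0,2); v=(3,-1)
3. t=2 → B at (6,0); v=(3,1)
4. t=2 → R at (12,2); v=(-3,1)
5. t=4 → L at (0,6); v=(3,1)
6. t=2 → T at (6,8); v=(3,-1)
7. t=2 → R at (12,6); v=(-3,-1)

Final position: (12,6)
Wall sequence: RLBRLTR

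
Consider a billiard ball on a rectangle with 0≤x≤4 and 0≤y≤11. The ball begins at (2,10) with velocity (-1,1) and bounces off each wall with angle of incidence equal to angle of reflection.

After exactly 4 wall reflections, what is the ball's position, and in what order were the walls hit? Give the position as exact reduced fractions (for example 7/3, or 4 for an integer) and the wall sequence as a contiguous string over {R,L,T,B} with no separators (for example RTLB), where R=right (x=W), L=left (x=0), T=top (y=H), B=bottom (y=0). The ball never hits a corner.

1. t=1 → T at (1,11); v=(-1,-1)
2. t=1 → L at (0,10); v=(1,-1)
3. t=4 → R at (4,6); v=(-1,-1)
4. t=4 → L at (0,2); v=(1,-1)

Final position: (0,2)
Wall sequence: TLRL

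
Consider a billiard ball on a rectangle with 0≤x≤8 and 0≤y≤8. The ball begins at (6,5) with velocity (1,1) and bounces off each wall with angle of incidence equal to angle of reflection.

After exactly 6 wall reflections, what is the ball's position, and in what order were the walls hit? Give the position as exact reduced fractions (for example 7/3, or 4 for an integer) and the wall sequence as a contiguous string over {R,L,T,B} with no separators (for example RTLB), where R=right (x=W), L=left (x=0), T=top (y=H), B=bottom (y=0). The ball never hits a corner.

1. t=2 → R at (8,7); v=(-1,1)
2. t=1 → T at (7,8); v=(-1,-1)
3. t=7 → L at (0,1); v=(1,-1)
4. t=1 → B at (1,0); v=(1,1)
5. t=7 → R at (8,7); v=(-1,1)
6. t=1 → T at (7,8); v=(-1,-1)

Final position: (7,8)
Wall sequence: RTLBRT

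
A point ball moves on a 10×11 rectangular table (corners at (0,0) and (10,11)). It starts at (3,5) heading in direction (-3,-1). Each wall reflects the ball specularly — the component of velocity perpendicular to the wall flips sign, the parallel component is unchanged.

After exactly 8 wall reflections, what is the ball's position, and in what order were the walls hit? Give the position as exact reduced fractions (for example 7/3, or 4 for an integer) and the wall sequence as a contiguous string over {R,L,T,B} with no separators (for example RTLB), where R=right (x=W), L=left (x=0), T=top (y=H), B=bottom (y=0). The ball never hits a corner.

Final position: (10,28/3)
Wall sequence: LRBLRLTR

1. t=1 → L at (0,4); v=(3,-1)
2. t=10/3 → R at (10,2/3); v=(-3,-1)
3. t=2/3 → B at (8,0); v=(-3,1)
4. t=8/3 → L at (0,8/3); v=(3,1)
5. t=10/3 → R at (10,6); v=(-3,1)
6. t=10/3 → L at (0,28/3); v=(3,1)
7. t=5/3 → T at (5,11); v=(3,-1)
8. t=5/3 → R at (10,28/3); v=(-3,-1)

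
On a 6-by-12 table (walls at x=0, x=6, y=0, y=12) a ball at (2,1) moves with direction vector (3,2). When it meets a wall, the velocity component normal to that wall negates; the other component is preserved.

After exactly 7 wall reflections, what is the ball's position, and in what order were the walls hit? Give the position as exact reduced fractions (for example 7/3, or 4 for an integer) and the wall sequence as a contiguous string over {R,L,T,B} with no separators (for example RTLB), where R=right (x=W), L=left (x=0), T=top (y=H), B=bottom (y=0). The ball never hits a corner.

1. t=4/3 → R at (6,11/3); v=(-3,2)
2. t=2 → L at (0,23/3); v=(3,2)
3. t=2 → R at (6,35/3); v=(-3,2)
4. t=1/6 → T at (11/2,12); v=(-3,-2)
5. t=11/6 → L at (0,25/3); v=(3,-2)
6. t=2 → R at (6,13/3); v=(-3,-2)
7. t=2 → L at (0,1/3); v=(3,-2)

Final position: (0,1/3)
Wall sequence: RLRTLRL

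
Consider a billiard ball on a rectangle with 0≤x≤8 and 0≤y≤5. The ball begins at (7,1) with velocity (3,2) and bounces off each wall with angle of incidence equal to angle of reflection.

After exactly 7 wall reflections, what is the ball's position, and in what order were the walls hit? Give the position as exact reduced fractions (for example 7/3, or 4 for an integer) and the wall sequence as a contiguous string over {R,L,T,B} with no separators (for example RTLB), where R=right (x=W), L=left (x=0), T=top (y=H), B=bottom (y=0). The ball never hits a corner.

1. t=1/3 → R at (8,5/3); v=(-3,2)
2. t=5/3 → T at (3,5); v=(-3,-2)
3. t=1 → L at (0,3); v=(3,-2)
4. t=3/2 → B at (9/2,0); v=(3,2)
5. t=7/6 → R at (8,7/3); v=(-3,2)
6. t=4/3 → T at (4,5); v=(-3,-2)
7. t=4/3 → L at (0,7/3); v=(3,-2)

Final position: (0,7/3)
Wall sequence: RTLBRTL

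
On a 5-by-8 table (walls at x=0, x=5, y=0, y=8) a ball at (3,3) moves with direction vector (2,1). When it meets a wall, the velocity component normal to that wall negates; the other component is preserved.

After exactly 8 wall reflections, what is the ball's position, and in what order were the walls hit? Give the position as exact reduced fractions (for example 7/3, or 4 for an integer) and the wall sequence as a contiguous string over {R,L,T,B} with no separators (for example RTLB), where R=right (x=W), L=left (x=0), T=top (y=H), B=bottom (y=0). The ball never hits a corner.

1. t=1 → R at (5,4); v=(-2,1)
2. t=5/2 → L at (0,13/2); v=(2,1)
3. t=3/2 → T at (3,8); v=(2,-1)
4. t=1 → R at (5,7); v=(-2,-1)
5. t=5/2 → L at (0,9/2); v=(2,-1)
6. t=5/2 → R at (5,2); v=(-2,-1)
7. t=2 → B at (1,0); v=(-2,1)
8. t=1/2 → L at (0,1/2); v=(2,1)

Final position: (0,1/2)
Wall sequence: RLTRLRBL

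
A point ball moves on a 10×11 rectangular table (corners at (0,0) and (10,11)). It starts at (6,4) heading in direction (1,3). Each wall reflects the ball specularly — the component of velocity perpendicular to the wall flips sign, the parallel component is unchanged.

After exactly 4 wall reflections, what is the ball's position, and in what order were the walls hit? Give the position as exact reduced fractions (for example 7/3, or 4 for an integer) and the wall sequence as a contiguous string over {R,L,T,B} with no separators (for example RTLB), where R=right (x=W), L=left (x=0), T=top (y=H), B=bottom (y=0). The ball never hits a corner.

Final position: (13/3,11)
Wall sequence: TRBT

1. t=7/3 → T at (25/3,11); v=(1,-3)
2. t=5/3 → R at (10,6); v=(-1,-3)
3. t=2 → B at (8,0); v=(-1,3)
4. t=11/3 → T at (13/3,11); v=(-1,-3)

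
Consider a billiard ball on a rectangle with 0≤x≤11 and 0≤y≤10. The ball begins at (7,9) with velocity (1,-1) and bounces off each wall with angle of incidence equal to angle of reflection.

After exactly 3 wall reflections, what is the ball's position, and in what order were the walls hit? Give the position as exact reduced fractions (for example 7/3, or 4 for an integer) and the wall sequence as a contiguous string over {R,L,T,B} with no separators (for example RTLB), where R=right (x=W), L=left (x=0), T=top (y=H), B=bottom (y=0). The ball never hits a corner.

Final position: (0,6)
Wall sequence: RBL

1. t=4 → R at (11,5); v=(-1,-1)
2. t=5 → B at (6,0); v=(-1,1)
3. t=6 → L at (0,6); v=(1,1)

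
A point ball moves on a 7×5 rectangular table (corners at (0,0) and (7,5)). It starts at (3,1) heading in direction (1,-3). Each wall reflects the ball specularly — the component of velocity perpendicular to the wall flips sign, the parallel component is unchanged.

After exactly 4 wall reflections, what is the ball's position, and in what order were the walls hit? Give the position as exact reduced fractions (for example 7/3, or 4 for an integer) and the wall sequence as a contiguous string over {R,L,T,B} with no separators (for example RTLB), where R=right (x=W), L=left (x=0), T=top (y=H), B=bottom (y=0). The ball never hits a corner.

Final position: (7,1)
Wall sequence: BTBR

1. t=1/3 → B at (10/3,0); v=(1,3)
2. t=5/3 → T at (5,5); v=(1,-3)
3. t=5/3 → B at (20/3,0); v=(1,3)
4. t=1/3 → R at (7,1); v=(-1,3)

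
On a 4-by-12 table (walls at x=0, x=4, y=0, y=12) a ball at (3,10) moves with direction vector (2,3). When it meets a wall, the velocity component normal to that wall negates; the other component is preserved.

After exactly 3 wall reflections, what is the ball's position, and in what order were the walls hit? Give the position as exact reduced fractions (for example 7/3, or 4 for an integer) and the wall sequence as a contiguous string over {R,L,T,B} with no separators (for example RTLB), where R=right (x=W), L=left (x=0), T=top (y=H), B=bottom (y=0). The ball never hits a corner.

Final position: (0,13/2)
Wall sequence: RTL

1. t=1/2 → R at (4,23/2); v=(-2,3)
2. t=1/6 → T at (11/3,12); v=(-2,-3)
3. t=11/6 → L at (0,13/2); v=(2,-3)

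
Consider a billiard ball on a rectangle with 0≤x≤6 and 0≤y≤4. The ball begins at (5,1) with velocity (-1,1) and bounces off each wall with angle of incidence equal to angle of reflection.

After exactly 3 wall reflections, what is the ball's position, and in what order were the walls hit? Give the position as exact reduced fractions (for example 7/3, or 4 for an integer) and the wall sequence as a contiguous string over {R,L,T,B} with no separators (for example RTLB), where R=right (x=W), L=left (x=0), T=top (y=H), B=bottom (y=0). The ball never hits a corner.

Final position: (2,0)
Wall sequence: TLB

1. t=3 → T at (2,4); v=(-1,-1)
2. t=2 → L at (0,2); v=(1,-1)
3. t=2 → B at (2,0); v=(1,1)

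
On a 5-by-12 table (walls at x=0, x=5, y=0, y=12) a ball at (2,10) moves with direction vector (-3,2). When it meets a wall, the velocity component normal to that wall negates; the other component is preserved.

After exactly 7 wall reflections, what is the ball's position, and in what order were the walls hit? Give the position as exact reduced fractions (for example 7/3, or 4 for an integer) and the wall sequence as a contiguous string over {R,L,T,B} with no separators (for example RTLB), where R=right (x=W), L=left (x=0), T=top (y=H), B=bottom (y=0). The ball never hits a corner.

Final position: (0,2/3)
Wall sequence: LTRLRBL

1. t=2/3 → L at (0,34/3); v=(3,2)
2. t=1/3 → T at (1,12); v=(3,-2)
3. t=4/3 → R at (5,28/3); v=(-3,-2)
4. t=5/3 → L at (0,6); v=(3,-2)
5. t=5/3 → R at (5,8/3); v=(-3,-2)
6. t=4/3 → B at (1,0); v=(-3,2)
7. t=1/3 → L at (0,2/3); v=(3,2)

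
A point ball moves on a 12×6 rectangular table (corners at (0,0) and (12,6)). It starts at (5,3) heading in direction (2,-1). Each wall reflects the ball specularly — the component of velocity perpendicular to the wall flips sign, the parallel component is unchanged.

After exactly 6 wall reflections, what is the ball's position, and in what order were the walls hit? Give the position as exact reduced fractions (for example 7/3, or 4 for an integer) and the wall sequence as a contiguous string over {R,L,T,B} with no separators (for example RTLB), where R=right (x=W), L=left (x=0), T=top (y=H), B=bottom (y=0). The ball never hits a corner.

Final position: (12,1/2)
Wall sequence: BRTLBR

1. t=3 → B at (11,0); v=(2,1)
2. t=1/2 → R at (12,1/2); v=(-2,1)
3. t=11/2 → T at (1,6); v=(-2,-1)
4. t=1/2 → L at (0,11/2); v=(2,-1)
5. t=11/2 → B at (11,0); v=(2,1)
6. t=1/2 → R at (12,1/2); v=(-2,1)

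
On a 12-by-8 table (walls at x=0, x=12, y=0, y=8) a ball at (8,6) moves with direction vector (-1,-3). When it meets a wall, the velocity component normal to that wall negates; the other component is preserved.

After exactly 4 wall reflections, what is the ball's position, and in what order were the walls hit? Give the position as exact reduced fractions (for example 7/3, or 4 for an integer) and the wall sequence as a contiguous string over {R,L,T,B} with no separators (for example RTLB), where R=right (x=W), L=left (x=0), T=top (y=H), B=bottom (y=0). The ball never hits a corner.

1. t=2 → B at (6,0); v=(-1,3)
2. t=8/3 → T at (10/3,8); v=(-1,-3)
3. t=8/3 → B at (2/3,0); v=(-1,3)
4. t=2/3 → L at (0,2); v=(1,3)

Final position: (0,2)
Wall sequence: BTBL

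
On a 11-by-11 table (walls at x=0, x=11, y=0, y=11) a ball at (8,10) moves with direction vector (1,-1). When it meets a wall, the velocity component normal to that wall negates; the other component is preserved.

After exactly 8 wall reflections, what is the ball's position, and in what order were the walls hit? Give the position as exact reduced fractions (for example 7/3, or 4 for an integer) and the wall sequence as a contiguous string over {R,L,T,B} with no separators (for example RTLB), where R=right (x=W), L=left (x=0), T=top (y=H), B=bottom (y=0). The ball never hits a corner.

Final position: (7,11)
Wall sequence: RBLTRBLT

1. t=3 → R at (11,7); v=(-1,-1)
2. t=7 → B at (4,0); v=(-1,1)
3. t=4 → L at (0,4); v=(1,1)
4. t=7 → T at (7,11); v=(1,-1)
5. t=4 → R at (11,7); v=(-1,-1)
6. t=7 → B at (4,0); v=(-1,1)
7. t=4 → L at (0,4); v=(1,1)
8. t=7 → T at (7,11); v=(1,-1)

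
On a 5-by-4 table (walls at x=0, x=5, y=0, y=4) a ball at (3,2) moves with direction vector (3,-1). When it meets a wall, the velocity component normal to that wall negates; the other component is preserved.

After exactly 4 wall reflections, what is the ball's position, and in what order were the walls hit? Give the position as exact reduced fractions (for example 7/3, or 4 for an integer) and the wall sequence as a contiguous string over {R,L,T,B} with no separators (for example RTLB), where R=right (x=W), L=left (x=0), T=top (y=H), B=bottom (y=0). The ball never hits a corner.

Final position: (5,2)
Wall sequence: RBLR

1. t=2/3 → R at (5,4/3); v=(-3,-1)
2. t=4/3 → B at (1,0); v=(-3,1)
3. t=1/3 → L at (0,1/3); v=(3,1)
4. t=5/3 → R at (5,2); v=(-3,1)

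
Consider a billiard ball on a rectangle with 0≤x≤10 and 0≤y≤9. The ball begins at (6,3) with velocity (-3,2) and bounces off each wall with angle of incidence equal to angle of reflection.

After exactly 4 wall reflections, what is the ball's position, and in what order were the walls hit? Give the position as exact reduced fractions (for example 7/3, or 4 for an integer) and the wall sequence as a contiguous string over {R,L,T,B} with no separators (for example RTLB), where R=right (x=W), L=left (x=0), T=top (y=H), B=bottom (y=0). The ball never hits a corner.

Final position: (7/2,0)
Wall sequence: LTRB

1. t=2 → L at (0,7); v=(3,2)
2. t=1 → T at (3,9); v=(3,-2)
3. t=7/3 → R at (10,13/3); v=(-3,-2)
4. t=13/6 → B at (7/2,0); v=(-3,2)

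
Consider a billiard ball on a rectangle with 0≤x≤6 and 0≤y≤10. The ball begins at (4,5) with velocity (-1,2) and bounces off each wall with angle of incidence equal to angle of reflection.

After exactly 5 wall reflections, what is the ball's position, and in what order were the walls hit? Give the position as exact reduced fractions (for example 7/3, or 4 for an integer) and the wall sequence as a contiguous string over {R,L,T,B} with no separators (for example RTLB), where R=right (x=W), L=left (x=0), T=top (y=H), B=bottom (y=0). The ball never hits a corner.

1. t=5/2 → T at (3/2,10); v=(-1,-2)
2. t=3/2 → L at (0,7); v=(1,-2)
3. t=7/2 → B at (7/2,0); v=(1,2)
4. t=5/2 → R at (6,5); v=(-1,2)
5. t=5/2 → T at (7/2,10); v=(-1,-2)

Final position: (7/2,10)
Wall sequence: TLBRT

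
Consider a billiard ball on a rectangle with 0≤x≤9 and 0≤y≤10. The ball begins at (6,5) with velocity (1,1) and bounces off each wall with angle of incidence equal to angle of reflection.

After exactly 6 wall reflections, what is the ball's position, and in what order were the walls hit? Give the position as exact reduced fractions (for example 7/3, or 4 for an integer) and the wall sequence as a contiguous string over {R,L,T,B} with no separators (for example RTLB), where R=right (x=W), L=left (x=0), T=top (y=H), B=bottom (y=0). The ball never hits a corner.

1. t=3 → R at (9,8); v=(-1,1)
2. t=2 → T at (7,10); v=(-1,-1)
3. t=7 → L at (0,3); v=(1,-1)
4. t=3 → B at (3,0); v=(1,1)
5. t=6 → R at (9,6); v=(-1,1)
6. t=4 → T at (5,10); v=(-1,-1)

Final position: (5,10)
Wall sequence: RTLBRT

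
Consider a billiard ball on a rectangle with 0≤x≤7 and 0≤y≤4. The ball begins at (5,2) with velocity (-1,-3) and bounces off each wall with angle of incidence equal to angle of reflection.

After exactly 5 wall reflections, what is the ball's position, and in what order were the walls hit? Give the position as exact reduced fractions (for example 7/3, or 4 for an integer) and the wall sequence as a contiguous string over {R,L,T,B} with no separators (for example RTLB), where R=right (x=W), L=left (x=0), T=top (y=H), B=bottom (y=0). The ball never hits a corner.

1. t=2/3 → B at (13/3,0); v=(-1,3)
2. t=4/3 → T at (3,4); v=(-1,-3)
3. t=4/3 → B at (5/3,0); v=(-1,3)
4. t=4/3 → T at (1/3,4); v=(-1,-3)
5. t=1/3 → L at (0,3); v=(1,-3)

Final position: (0,3)
Wall sequence: BTBTL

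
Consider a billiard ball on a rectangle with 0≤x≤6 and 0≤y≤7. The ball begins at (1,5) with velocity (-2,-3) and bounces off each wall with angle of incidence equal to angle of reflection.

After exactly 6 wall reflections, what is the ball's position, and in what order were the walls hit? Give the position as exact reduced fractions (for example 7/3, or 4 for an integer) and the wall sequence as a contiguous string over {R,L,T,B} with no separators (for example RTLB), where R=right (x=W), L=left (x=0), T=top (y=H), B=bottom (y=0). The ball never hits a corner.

Final position: (0,1/2)
Wall sequence: LBRTBL

1. t=1/2 → L at (0,7/2); v=(2,-3)
2. t=7/6 → B at (7/3,0); v=(2,3)
3. t=11/6 → R at (6,11/2); v=(-2,3)
4. t=1/2 → T at (5,7); v=(-2,-3)
5. t=7/3 → B at (1/3,0); v=(-2,3)
6. t=1/6 → L at (0,1/2); v=(2,3)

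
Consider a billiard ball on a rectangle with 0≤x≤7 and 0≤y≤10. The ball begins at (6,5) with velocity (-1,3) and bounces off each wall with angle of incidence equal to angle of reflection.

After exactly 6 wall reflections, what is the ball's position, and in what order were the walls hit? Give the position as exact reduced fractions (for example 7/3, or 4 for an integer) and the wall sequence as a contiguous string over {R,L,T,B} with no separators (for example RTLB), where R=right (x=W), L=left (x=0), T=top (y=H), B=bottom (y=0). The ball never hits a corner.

1. t=5/3 → T at (13/3,10); v=(-1,-3)
2. t=10/3 → B at (1,0); v=(-1,3)
3. t=1 → L at (0,3); v=(1,3)
4. t=7/3 → T at (7/3,10); v=(1,-3)
5. t=10/3 → B at (17/3,0); v=(1,3)
6. t=4/3 → R at (7,4); v=(-1,3)

Final position: (7,4)
Wall sequence: TBLTBR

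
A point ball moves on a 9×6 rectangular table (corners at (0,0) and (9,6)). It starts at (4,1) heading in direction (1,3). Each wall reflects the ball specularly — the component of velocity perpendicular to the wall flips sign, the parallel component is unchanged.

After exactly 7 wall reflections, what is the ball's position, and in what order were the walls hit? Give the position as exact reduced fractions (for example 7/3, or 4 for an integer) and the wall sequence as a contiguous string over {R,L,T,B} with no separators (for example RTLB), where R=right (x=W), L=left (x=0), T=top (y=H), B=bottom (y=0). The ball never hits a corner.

Final position: (7/3,0)
Wall sequence: TBRTBTB

1. t=5/3 → T at (17/3,6); v=(1,-3)
2. t=2 → B at (23/3,0); v=(1,3)
3. t=4/3 → R at (9,4); v=(-1,3)
4. t=2/3 → T at (25/3,6); v=(-1,-3)
5. t=2 → B at (19/3,0); v=(-1,3)
6. t=2 → T at (13/3,6); v=(-1,-3)
7. t=2 → B at (7/3,0); v=(-1,3)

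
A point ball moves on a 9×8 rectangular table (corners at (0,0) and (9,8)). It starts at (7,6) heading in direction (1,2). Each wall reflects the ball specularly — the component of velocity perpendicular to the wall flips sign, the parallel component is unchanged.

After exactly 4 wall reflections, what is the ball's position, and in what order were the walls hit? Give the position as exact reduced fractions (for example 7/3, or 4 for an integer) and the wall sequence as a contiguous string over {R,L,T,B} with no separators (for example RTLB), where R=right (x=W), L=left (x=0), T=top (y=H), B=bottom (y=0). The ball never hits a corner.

1. t=1 → T at (8,8); v=(1,-2)
2. t=1 → R at (9,6); v=(-1,-2)
3. t=3 → B at (6,0); v=(-1,2)
4. t=4 → T at (2,8); v=(-1,-2)

Final position: (2,8)
Wall sequence: TRBT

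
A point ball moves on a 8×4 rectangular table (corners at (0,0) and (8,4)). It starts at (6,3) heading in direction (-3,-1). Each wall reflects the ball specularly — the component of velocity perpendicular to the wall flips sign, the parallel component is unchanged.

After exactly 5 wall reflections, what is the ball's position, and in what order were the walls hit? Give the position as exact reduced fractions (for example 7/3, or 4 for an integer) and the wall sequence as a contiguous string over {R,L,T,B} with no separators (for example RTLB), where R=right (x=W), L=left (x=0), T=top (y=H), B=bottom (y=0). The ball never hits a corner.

Final position: (0,11/3)
Wall sequence: LBRTL

1. t=2 → L at (0,1); v=(3,-1)
2. t=1 → B at (3,0); v=(3,1)
3. t=5/3 → R at (8,5/3); v=(-3,1)
4. t=7/3 → T at (1,4); v=(-3,-1)
5. t=1/3 → L at (0,11/3); v=(3,-1)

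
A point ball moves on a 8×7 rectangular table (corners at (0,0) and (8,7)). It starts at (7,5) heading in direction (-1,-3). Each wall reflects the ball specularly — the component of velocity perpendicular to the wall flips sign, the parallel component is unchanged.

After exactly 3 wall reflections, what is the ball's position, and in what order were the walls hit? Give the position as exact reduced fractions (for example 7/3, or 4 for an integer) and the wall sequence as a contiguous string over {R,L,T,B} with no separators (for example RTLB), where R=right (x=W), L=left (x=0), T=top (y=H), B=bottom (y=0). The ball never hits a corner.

1. t=5/3 → B at (16/3,0); v=(-1,3)
2. t=7/3 → T at (3,7); v=(-1,-3)
3. t=7/3 → B at (2/3,0); v=(-1,3)

Final position: (2/3,0)
Wall sequence: BTB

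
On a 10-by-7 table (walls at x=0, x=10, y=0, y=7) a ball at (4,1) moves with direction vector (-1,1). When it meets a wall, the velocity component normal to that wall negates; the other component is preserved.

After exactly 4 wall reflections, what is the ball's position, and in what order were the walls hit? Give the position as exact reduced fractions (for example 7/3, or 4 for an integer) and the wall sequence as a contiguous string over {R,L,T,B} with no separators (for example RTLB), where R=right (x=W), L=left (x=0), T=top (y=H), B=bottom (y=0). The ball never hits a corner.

1. t=4 → L at (0,5); v=(1,1)
2. t=2 → T at (2,7); v=(1,-1)
3. t=7 → B at (9,0); v=(1,1)
4. t=1 → R at (10,1); v=(-1,1)

Final position: (10,1)
Wall sequence: LTBR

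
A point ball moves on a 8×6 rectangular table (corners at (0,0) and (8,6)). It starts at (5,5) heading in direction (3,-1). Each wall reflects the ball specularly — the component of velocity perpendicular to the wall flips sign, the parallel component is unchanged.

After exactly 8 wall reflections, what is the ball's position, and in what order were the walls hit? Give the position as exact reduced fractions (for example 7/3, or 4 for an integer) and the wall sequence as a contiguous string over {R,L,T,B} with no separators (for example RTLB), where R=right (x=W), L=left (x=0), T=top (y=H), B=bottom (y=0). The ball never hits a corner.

1. t=1 → R at (8,4); v=(-3,-1)
2. t=8/3 → L at (0,4/3); v=(3,-1)
3. t=4/3 → B at (4,0); v=(3,1)
4. t=4/3 → R at (8,4/3); v=(-3,1)
5. t=8/3 → L at (0,4); v=(3,1)
6. t=2 → T at (6,6); v=(3,-1)
7. t=2/3 → R at (8,16/3); v=(-3,-1)
8. t=8/3 → L at (0,8/3); v=(3,-1)

Final position: (0,8/3)
Wall sequence: RLBRLTRL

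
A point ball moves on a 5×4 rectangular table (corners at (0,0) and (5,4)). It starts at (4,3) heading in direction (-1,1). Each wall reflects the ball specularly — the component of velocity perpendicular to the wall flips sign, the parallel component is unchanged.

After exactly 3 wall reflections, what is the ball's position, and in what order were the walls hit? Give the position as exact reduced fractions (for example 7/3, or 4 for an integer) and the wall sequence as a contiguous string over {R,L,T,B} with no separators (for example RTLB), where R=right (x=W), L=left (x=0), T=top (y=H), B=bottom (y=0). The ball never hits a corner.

Final position: (1,0)
Wall sequence: TLB

1. t=1 → T at (3,4); v=(-1,-1)
2. t=3 → L at (0,1); v=(1,-1)
3. t=1 → B at (1,0); v=(1,1)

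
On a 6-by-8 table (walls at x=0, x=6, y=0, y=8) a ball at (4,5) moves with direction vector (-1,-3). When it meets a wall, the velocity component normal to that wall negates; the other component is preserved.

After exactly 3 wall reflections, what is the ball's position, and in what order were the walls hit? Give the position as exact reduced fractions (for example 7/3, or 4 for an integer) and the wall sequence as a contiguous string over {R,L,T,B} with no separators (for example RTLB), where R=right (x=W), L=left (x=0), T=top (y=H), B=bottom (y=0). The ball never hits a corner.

Final position: (1/3,8)
Wall sequence: BLT

1. t=5/3 → B at (7/3,0); v=(-1,3)
2. t=7/3 → L at (0,7); v=(1,3)
3. t=1/3 → T at (1/3,8); v=(1,-3)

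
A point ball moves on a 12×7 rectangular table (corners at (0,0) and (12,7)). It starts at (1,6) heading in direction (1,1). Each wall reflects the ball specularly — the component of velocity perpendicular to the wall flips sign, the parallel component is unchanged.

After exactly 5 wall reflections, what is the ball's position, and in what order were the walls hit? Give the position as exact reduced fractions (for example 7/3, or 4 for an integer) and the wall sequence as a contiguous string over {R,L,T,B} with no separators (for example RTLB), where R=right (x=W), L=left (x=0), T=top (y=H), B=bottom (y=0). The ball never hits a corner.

Final position: (1,0)
Wall sequence: TBRTB

1. t=1 → T at (2,7); v=(1,-1)
2. t=7 → B at (9,0); v=(1,1)
3. t=3 → R at (12,3); v=(-1,1)
4. t=4 → T at (8,7); v=(-1,-1)
5. t=7 → B at (1,0); v=(-1,1)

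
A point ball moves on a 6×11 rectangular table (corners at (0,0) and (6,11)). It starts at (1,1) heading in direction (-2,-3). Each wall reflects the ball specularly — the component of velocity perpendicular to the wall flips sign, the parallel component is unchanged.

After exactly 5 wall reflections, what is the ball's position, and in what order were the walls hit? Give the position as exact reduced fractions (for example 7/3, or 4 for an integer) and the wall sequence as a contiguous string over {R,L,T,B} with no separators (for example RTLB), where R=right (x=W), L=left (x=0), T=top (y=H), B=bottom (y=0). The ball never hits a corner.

Final position: (0,7/2)
Wall sequence: BLRTL

1. t=1/3 → B at (1/3,0); v=(-2,3)
2. t=1/6 → L at (0,1/2); v=(2,3)
3. t=3 → R at (6,19/2); v=(-2,3)
4. t=1/2 → T at (5,11); v=(-2,-3)
5. t=5/2 → L at (0,7/2); v=(2,-3)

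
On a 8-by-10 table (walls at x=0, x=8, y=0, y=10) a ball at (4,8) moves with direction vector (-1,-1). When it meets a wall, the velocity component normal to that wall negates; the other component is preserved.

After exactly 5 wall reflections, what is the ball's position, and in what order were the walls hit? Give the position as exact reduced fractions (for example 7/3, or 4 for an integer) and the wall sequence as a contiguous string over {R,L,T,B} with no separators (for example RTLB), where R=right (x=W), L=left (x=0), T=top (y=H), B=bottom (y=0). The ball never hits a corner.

1. t=4 → L at (0,4); v=(1,-1)
2. t=4 → B at (4,0); v=(1,1)
3. t=4 → R at (8,4); v=(-1,1)
4. t=6 → T at (2,10); v=(-1,-1)
5. t=2 → L at (0,8); v=(1,-1)

Final position: (0,8)
Wall sequence: LBRTL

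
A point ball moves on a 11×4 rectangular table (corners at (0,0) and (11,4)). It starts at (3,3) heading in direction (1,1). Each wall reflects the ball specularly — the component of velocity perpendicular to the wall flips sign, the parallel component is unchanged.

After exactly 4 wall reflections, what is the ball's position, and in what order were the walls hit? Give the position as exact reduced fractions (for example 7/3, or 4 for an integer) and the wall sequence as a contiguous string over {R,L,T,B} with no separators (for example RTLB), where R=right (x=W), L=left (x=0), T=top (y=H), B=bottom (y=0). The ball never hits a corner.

Final position: (10,4)
Wall sequence: TBRT

1. t=1 → T at (4,4); v=(1,-1)
2. t=4 → B at (8,0); v=(1,1)
3. t=3 → R at (11,3); v=(-1,1)
4. t=1 → T at (10,4); v=(-1,-1)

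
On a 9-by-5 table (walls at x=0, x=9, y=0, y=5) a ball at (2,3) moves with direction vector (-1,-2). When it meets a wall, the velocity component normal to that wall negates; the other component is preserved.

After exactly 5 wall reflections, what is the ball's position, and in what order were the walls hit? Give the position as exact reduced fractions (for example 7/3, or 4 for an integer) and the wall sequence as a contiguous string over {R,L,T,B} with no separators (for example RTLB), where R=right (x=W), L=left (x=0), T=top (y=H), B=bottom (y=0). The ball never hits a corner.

1. t=3/2 → B at (1/2,0); v=(-1,2)
2. t=1/2 → L at (0,1); v=(1,2)
3. t=2 → T at (2,5); v=(1,-2)
4. t=5/2 → B at (9/2,0); v=(1,2)
5. t=5/2 → T at (7,5); v=(1,-2)

Final position: (7,5)
Wall sequence: BLTBT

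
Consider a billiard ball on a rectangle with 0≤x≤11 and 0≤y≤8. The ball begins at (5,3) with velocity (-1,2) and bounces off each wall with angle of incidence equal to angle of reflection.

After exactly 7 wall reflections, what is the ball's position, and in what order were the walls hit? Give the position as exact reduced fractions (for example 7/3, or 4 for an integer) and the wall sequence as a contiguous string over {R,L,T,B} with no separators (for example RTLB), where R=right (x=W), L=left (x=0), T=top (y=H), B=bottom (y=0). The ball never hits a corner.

Final position: (17/2,8)
Wall sequence: TLBTBRT

1. t=5/2 → T at (5/2,8); v=(-1,-2)
2. t=5/2 → L at (0,3); v=(1,-2)
3. t=3/2 → B at (3/2,0); v=(1,2)
4. t=4 → T at (11/2,8); v=(1,-2)
5. t=4 → B at (19/2,0); v=(1,2)
6. t=3/2 → R at (11,3); v=(-1,2)
7. t=5/2 → T at (17/2,8); v=(-1,-2)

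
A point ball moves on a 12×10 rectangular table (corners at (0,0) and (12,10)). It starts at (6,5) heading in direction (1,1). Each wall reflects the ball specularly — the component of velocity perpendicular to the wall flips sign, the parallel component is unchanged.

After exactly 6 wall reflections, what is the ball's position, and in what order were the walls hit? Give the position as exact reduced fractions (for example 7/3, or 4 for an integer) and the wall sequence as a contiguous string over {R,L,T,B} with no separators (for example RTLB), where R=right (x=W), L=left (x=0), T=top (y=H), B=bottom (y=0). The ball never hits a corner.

1. t=5 → T at (11,10); v=(1,-1)
2. t=1 → R at (12,9); v=(-1,-1)
3. t=9 → B at (3,0); v=(-1,1)
4. t=3 → L at (0,3); v=(1,1)
5. t=7 → T at (7,10); v=(1,-1)
6. t=5 → R at (12,5); v=(-1,-1)

Final position: (12,5)
Wall sequence: TRBLTR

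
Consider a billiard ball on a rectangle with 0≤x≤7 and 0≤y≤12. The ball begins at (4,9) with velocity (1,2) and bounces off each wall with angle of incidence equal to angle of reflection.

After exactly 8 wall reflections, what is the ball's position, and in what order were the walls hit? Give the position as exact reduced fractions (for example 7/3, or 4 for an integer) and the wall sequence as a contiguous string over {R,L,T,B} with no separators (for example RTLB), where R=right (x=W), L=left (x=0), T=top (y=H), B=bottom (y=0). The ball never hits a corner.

1. t=3/2 → T at (11/2,12); v=(1,-2)
2. t=3/2 → R at (7,9); v=(-1,-2)
3. t=9/2 → B at (5/2,0); v=(-1,2)
4. t=5/2 → L at (0,5); v=(1,2)
5. t=7/2 → T at (7/2,12); v=(1,-2)
6. t=7/2 → R at (7,5); v=(-1,-2)
7. t=5/2 → B at (9/2,0); v=(-1,2)
8. t=9/2 → L at (0,9); v=(1,2)

Final position: (0,9)
Wall sequence: TRBLTRBL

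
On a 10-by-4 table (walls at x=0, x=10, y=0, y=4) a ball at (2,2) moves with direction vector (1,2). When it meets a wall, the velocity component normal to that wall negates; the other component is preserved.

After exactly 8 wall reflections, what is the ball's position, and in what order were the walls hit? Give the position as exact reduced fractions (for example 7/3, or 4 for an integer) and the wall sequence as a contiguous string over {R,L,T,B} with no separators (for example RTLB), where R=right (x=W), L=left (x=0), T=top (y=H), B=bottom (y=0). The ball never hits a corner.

Final position: (5,4)
Wall sequence: TBTBRTBT

1. t=1 → T at (3,4); v=(1,-2)
2. t=2 → B at (5,0); v=(1,2)
3. t=2 → T at (7,4); v=(1,-2)
4. t=2 → B at (9,0); v=(1,2)
5. t=1 → R at (10,2); v=(-1,2)
6. t=1 → T at (9,4); v=(-1,-2)
7. t=2 → B at (7,0); v=(-1,2)
8. t=2 → T at (5,4); v=(-1,-2)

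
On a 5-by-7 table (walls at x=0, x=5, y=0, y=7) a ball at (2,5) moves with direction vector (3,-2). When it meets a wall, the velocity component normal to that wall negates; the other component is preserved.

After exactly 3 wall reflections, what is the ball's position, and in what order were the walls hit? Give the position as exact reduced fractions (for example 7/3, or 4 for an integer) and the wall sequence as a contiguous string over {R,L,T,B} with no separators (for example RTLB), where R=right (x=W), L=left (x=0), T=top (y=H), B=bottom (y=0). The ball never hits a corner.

1. t=1 → R at (5,3); v=(-3,-2)
2. t=3/2 → B at (1/2,0); v=(-3,2)
3. t=1/6 → L at (0,1/3); v=(3,2)

Final position: (0,1/3)
Wall sequence: RBL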